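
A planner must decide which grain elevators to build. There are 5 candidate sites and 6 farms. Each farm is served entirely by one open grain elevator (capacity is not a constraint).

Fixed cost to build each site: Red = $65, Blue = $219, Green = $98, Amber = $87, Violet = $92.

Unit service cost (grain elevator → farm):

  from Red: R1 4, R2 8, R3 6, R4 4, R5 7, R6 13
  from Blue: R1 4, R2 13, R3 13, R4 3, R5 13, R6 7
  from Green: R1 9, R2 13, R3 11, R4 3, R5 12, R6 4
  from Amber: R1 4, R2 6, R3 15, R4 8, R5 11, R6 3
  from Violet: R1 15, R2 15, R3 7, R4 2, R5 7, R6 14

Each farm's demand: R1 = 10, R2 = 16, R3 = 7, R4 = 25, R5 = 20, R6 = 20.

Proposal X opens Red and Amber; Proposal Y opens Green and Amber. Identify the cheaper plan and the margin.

Proposal X is cheaper by 123.

Proposal X: {Red, Amber}: R1→Red 4·10=40, R2→Amber 6·16=96, R3→Red 6·7=42, R4→Red 4·25=100, R5→Red 7·20=140, R6→Amber 3·20=60. Service 478; fixed 152; total 630.
Proposal Y: {Green, Amber}: R1→Amber 4·10=40, R2→Amber 6·16=96, R3→Green 11·7=77, R4→Green 3·25=75, R5→Amber 11·20=220, R6→Amber 3·20=60. Service 568; fixed 185; total 753.
Difference: |630 − 753| = 123.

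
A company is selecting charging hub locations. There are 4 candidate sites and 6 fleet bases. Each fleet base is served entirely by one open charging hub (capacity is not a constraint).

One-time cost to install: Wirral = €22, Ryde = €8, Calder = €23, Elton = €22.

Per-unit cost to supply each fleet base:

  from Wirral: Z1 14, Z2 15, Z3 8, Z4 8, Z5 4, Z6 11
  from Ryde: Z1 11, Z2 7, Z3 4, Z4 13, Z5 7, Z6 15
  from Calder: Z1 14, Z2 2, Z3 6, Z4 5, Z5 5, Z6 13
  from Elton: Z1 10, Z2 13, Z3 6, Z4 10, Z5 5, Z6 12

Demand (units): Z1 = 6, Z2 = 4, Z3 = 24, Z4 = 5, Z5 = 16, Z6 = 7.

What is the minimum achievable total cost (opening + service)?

Minimum total cost: 389

For any fixed open set, each fleet base goes to its cheapest open site; total = fixed + service.
{Wirral, Ryde, Calder}: Z1→Ryde 11·6=66, Z2→Calder 2·4=8, Z3→Ryde 4·24=96, Z4→Calder 5·5=25, Z5→Wirral 4·16=64, Z6→Wirral 11·7=77. Service 336; fixed 53; total 389.
{Ryde, Calder}: service 366 + fixed 31 = 397
{Wirral, Ryde}: service 371 + fixed 30 = 401
{Wirral, Ryde, Calder, Elton}: service 330 + fixed 75 = 405
No other subset beats 389.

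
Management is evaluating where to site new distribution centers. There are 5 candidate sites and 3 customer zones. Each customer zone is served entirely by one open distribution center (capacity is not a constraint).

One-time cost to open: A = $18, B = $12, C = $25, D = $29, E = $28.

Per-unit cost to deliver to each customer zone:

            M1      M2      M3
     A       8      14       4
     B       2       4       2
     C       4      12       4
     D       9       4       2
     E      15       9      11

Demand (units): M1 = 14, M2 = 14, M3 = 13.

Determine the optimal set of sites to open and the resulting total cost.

For any fixed open set, each customer zone goes to its cheapest open site; total = fixed + service.
{B}: M1→B 2·14=28, M2→B 4·14=56, M3→B 2·13=26. Service 110; fixed 12; total 122.
{A, B}: service 110 + fixed 30 = 140
{B, C}: service 110 + fixed 37 = 147
{A, B, C, D, E}: service 110 + fixed 112 = 222
No other subset beats 122.

Open B only; minimum total cost 122.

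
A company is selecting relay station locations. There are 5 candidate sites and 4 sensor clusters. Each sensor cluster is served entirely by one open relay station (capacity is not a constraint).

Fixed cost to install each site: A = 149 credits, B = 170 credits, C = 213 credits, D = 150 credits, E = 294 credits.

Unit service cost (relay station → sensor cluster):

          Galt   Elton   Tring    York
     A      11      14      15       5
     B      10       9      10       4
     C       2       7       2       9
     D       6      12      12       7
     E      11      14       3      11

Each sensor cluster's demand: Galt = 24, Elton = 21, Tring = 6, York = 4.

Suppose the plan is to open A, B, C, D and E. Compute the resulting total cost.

Total cost: 1199

Each sensor cluster is assigned to its cheapest site among the open ones.
{A, B, C, D, E}: Galt→C 2·24=48, Elton→C 7·21=147, Tring→C 2·6=12, York→B 4·4=16. Service 223; fixed 976; total 1199.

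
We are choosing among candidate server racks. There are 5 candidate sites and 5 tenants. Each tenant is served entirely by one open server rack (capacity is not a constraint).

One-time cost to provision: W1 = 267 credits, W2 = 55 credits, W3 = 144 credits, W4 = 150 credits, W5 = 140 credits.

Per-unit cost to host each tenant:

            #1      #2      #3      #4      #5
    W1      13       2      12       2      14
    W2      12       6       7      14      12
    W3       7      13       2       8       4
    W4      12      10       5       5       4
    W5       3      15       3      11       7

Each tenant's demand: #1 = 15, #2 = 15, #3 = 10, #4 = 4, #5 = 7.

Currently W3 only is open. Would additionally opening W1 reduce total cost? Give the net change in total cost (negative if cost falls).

No — net change +78 (cost rises by 78).

Current service cost with {W3}: 380.
Adding W1: each tenant re-picks its cheapest; new service cost 191, saving 189.
Extra fixed cost: 267. Net change = 267 − 189 = 78.
(Totals: 524 → 602.)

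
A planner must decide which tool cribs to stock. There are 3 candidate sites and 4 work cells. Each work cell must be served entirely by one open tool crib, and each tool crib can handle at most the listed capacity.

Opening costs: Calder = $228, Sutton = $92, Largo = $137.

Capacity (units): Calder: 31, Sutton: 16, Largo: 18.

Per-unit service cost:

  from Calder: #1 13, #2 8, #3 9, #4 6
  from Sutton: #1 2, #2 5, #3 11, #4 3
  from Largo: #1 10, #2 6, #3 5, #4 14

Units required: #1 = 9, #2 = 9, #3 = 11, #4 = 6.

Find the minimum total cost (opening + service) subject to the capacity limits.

Minimum total cost: 527

Open {Calder, Sutton}: #1→Sutton 2·9=18, #2→Calder 8·9=72, #3→Calder 9·11=99, #4→Sutton 3·6=18.
Loads: Calder carries 20/31, Sutton carries 15/16. Service 207; fixed 320; total 527.
Next best feasible plan costs 545.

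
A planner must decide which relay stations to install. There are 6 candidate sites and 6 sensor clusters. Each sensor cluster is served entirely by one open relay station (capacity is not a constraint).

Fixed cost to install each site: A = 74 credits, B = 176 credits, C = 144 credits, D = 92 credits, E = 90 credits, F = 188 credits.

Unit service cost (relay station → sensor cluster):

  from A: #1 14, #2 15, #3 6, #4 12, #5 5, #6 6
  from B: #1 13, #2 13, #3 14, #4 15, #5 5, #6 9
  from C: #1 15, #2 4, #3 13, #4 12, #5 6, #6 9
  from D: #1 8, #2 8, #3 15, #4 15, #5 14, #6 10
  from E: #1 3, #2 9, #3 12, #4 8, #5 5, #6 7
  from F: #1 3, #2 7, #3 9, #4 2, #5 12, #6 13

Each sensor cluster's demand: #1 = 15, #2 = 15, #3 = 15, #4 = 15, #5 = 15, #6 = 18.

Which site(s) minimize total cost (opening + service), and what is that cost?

Open A and F; minimum total cost 715.

For any fixed open set, each sensor cluster goes to its cheapest open site; total = fixed + service.
{A, F}: #1→F 3·15=45, #2→F 7·15=105, #3→A 6·15=90, #4→F 2·15=30, #5→A 5·15=75, #6→A 6·18=108. Service 453; fixed 262; total 715.
{A, E}: service 573 + fixed 164 = 737
{E}: service 681 + fixed 90 = 771
{A, B, C, D, E, F}: service 408 + fixed 764 = 1172
No other subset beats 715.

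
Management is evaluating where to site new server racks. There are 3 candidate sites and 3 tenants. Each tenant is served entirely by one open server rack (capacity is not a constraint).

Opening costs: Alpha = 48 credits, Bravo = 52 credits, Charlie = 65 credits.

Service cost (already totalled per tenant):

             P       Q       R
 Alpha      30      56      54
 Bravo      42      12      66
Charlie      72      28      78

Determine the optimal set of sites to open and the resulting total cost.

For any fixed open set, each tenant goes to its cheapest open site; total = fixed + service.
{Bravo}: P→Bravo 42, Q→Bravo 12, R→Bravo 66. Service 120; fixed 52; total 172.
{Alpha}: P→Alpha 30, Q→Alpha 56, R→Alpha 54. Service 140; fixed 48; total 188.
{Alpha, Bravo}: service 96 + fixed 100 = 196
{Alpha, Bravo, Charlie}: service 96 + fixed 165 = 261
(All 7 nonempty subsets were checked; Bravo only is lowest.)

Open Bravo only; minimum total cost 172.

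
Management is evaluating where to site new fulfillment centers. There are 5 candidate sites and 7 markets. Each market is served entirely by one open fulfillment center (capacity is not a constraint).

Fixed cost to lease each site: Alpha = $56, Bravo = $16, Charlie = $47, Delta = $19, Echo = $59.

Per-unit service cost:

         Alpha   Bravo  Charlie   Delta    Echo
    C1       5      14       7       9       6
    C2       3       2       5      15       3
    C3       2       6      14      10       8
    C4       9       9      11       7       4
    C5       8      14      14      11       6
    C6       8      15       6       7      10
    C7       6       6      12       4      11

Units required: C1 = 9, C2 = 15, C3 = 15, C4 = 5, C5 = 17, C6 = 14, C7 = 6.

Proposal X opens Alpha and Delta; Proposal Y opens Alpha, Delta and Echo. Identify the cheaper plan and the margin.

Proposal X: {Alpha, Delta}: C1→Alpha 5·9=45, C2→Alpha 3·15=45, C3→Alpha 2·15=30, C4→Delta 7·5=35, C5→Alpha 8·17=136, C6→Delta 7·14=98, C7→Delta 4·6=24. Service 413; fixed 75; total 488.
Proposal Y: {Alpha, Delta, Echo}: C1→Alpha 5·9=45, C2→Alpha 3·15=45, C3→Alpha 2·15=30, C4→Echo 4·5=20, C5→Echo 6·17=102, C6→Delta 7·14=98, C7→Delta 4·6=24. Service 364; fixed 134; total 498.
Difference: |488 − 498| = 10.

Proposal X is cheaper by 10.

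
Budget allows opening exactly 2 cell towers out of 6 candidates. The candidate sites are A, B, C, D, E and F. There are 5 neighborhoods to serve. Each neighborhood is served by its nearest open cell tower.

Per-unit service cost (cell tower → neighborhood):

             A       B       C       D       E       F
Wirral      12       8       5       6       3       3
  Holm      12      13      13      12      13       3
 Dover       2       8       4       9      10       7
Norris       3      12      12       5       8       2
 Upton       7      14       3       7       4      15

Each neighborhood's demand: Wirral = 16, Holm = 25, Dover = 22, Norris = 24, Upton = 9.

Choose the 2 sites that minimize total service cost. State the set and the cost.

Choose A and F; total service cost 278.

With exactly 2 open, each neighborhood uses its cheapest among the chosen.
{A, F}: Wirral→F 3·16=48, Holm→F 3·25=75, Dover→A 2·22=44, Norris→F 2·24=48, Upton→A 7·9=63. Service cost 278.
{C, F}: service cost 286
{E, F}: service cost 361
Among all 15 size-2 choices, {A, F} is lowest.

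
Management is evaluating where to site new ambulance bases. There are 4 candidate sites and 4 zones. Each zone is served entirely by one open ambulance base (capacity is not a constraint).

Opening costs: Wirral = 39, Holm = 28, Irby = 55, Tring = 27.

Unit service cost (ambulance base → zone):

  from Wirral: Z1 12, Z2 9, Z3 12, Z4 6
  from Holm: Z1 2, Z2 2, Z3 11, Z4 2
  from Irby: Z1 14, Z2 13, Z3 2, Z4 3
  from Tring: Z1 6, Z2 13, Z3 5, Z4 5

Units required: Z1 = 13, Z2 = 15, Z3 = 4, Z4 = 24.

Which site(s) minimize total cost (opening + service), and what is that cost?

Open Holm only; minimum total cost 176.

For any fixed open set, each zone goes to its cheapest open site; total = fixed + service.
{Holm}: Z1→Holm 2·13=26, Z2→Holm 2·15=30, Z3→Holm 11·4=44, Z4→Holm 2·24=48. Service 148; fixed 28; total 176.
{Holm, Tring}: service 124 + fixed 55 = 179
{Holm, Irby}: Z1→Holm 2·13=26, Z2→Holm 2·15=30, Z3→Irby 2·4=8, Z4→Holm 2·24=48. Service 112; fixed 83; total 195.
{Wirral, Holm, Irby, Tring}: Z1→Holm 2·13=26, Z2→Holm 2·15=30, Z3→Irby 2·4=8, Z4→Holm 2·24=48. Service 112; fixed 149; total 261.
(All 15 nonempty subsets were checked; Holm only is lowest.)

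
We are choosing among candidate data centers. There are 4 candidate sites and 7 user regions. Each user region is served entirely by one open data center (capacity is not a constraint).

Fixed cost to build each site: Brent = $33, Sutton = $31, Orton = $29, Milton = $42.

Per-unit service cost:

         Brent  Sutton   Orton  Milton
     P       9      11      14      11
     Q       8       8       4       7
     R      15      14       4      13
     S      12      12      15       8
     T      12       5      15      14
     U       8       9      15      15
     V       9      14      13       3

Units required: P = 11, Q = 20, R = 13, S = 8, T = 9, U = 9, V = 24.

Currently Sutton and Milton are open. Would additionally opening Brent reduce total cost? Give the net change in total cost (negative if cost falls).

Current service cost with {Sutton, Milton}: 692.
Adding Brent: each user region re-picks its cheapest; new service cost 661, saving 31.
Extra fixed cost: 33. Net change = 33 − 31 = 2.
(Totals: 765 → 767.)

No — net change +2 (cost rises by 2).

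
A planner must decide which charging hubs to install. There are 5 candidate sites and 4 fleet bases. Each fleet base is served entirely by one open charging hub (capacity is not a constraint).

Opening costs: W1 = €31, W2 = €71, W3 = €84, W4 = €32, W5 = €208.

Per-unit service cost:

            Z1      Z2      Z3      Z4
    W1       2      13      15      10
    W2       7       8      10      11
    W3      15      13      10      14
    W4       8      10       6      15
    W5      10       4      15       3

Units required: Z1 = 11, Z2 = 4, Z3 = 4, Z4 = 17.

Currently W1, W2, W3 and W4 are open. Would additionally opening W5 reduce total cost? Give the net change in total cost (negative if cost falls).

No — net change +73 (cost rises by 73).

Current service cost with {W1, W2, W3, W4}: 248.
Adding W5: each fleet base re-picks its cheapest; new service cost 113, saving 135.
Extra fixed cost: 208. Net change = 208 − 135 = 73.
(Totals: 466 → 539.)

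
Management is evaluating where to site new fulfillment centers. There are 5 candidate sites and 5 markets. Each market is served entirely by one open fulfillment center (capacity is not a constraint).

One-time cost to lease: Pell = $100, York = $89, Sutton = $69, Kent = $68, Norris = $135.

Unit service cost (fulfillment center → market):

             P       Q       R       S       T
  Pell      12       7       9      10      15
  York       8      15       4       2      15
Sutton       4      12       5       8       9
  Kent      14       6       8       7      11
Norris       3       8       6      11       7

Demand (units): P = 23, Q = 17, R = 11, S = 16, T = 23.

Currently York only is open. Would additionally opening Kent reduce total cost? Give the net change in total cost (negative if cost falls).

Current service cost with {York}: 860.
Adding Kent: each market re-picks its cheapest; new service cost 615, saving 245.
Extra fixed cost: 68. Net change = 68 − 245 = -177.
(Totals: 949 → 772.)

Yes — net change −177 (cost falls by 177).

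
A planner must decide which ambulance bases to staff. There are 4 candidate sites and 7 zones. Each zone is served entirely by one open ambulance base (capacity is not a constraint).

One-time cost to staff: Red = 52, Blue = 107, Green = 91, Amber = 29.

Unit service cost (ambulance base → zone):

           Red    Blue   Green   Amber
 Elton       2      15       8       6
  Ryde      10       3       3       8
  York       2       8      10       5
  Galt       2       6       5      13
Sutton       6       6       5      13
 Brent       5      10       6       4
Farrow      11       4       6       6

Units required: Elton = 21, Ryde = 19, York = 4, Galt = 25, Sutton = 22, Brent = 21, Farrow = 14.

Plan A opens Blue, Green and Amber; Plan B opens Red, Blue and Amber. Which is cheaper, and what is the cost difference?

Plan B is cheaper by 188.

Plan A: {Blue, Green, Amber}: Elton→Amber 6·21=126, Ryde→Blue 3·19=57, York→Amber 5·4=20, Galt→Green 5·25=125, Sutton→Green 5·22=110, Brent→Amber 4·21=84, Farrow→Blue 4·14=56. Service 578; fixed 227; total 805.
Plan B: {Red, Blue, Amber}: Elton→Red 2·21=42, Ryde→Blue 3·19=57, York→Red 2·4=8, Galt→Red 2·25=50, Sutton→Red 6·22=132, Brent→Amber 4·21=84, Farrow→Blue 4·14=56. Service 429; fixed 188; total 617.
Difference: |805 − 617| = 188.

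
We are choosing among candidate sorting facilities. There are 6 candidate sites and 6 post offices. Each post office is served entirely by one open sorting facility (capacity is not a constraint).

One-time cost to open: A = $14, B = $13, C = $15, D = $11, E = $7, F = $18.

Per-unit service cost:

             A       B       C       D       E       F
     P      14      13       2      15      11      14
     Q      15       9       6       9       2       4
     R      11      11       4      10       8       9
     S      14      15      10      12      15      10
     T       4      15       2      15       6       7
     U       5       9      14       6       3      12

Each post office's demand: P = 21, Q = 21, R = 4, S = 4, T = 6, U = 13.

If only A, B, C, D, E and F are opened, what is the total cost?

Each post office is assigned to its cheapest site among the open ones.
{A, B, C, D, E, F}: P→C 2·21=42, Q→E 2·21=42, R→C 4·4=16, S→C 10·4=40, T→C 2·6=12, U→E 3·13=39. Service 191; fixed 78; total 269.

Total cost: 269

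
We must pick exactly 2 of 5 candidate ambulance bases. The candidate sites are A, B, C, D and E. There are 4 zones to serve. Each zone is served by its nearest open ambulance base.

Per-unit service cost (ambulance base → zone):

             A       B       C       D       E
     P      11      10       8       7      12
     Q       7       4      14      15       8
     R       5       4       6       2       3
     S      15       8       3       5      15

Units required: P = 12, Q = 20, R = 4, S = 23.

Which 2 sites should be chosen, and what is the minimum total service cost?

Choose B and C; total service cost 261.

With exactly 2 open, each zone uses its cheapest among the chosen.
{B, C}: P→C 8·12=96, Q→B 4·20=80, R→B 4·4=16, S→C 3·23=69. Service cost 261.
{B, D}: service cost 287
{A, C}: service cost 325
Among all 10 size-2 choices, {B, C} is lowest.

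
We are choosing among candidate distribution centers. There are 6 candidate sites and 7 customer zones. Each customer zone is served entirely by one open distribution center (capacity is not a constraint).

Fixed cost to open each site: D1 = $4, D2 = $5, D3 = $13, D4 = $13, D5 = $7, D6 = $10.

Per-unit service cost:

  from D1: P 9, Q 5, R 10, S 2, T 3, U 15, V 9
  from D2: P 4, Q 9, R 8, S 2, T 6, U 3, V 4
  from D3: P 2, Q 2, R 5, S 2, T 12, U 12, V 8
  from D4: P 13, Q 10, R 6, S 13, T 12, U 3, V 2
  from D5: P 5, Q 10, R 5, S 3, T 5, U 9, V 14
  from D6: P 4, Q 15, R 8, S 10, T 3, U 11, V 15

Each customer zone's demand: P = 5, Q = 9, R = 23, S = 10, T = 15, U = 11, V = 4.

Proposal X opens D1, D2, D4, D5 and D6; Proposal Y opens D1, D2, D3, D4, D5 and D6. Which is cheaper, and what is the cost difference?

Proposal Y is cheaper by 24.

Proposal X: {D1, D2, D4, D5, D6}: P→D2 4·5=20, Q→D1 5·9=45, R→D5 5·23=115, S→D1 2·10=20, T→D1 3·15=45, U→D2 3·11=33, V→D4 2·4=8. Service 286; fixed 39; total 325.
Proposal Y: {D1, D2, D3, D4, D5, D6}: P→D3 2·5=10, Q→D3 2·9=18, R→D3 5·23=115, S→D1 2·10=20, T→D1 3·15=45, U→D2 3·11=33, V→D4 2·4=8. Service 249; fixed 52; total 301.
Difference: |325 − 301| = 24.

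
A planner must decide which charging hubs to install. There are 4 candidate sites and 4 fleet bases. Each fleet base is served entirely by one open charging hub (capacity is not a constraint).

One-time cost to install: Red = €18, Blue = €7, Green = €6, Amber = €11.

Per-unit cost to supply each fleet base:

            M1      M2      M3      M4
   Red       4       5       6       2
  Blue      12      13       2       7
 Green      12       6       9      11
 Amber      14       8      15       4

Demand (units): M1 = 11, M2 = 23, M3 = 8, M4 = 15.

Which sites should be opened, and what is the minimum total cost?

For any fixed open set, each fleet base goes to its cheapest open site; total = fixed + service.
{Red, Blue}: M1→Red 4·11=44, M2→Red 5·23=115, M3→Blue 2·8=16, M4→Red 2·15=30. Service 205; fixed 25; total 230.
{Red, Blue, Green}: service 205 + fixed 31 = 236
{Red, Blue, Amber}: M1→Red 4·11=44, M2→Red 5·23=115, M3→Blue 2·8=16, M4→Red 2·15=30. Service 205; fixed 36; total 241.
{Red, Blue, Green, Amber}: service 205 + fixed 42 = 247
No other subset beats 230.

Open Red and Blue; minimum total cost 230.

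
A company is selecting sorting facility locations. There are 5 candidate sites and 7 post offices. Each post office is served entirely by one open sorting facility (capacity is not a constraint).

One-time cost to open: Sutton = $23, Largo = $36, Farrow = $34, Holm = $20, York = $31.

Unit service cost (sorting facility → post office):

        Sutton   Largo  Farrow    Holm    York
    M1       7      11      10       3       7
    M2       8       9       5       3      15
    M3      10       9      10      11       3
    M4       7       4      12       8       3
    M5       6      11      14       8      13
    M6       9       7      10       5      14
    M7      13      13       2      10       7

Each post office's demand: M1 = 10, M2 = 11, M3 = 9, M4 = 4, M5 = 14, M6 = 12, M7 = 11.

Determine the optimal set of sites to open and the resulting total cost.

For any fixed open set, each post office goes to its cheapest open site; total = fixed + service.
{Sutton, Farrow, Holm, York}: M1→Holm 3·10=30, M2→Holm 3·11=33, M3→York 3·9=27, M4→York 3·4=12, M5→Sutton 6·14=84, M6→Holm 5·12=60, M7→Farrow 2·11=22. Service 268; fixed 108; total 376.
{Farrow, Holm, York}: service 296 + fixed 85 = 381
{Sutton, Holm, York}: M1→Holm 3·10=30, M2→Holm 3·11=33, M3→York 3·9=27, M4→York 3·4=12, M5→Sutton 6·14=84, M6→Holm 5·12=60, M7→York 7·11=77. Service 323; fixed 74; total 397.
{Sutton, Largo, Farrow, Holm, York}: service 268 + fixed 144 = 412
No other subset beats 376.

Open Sutton, Farrow, Holm and York; minimum total cost 376.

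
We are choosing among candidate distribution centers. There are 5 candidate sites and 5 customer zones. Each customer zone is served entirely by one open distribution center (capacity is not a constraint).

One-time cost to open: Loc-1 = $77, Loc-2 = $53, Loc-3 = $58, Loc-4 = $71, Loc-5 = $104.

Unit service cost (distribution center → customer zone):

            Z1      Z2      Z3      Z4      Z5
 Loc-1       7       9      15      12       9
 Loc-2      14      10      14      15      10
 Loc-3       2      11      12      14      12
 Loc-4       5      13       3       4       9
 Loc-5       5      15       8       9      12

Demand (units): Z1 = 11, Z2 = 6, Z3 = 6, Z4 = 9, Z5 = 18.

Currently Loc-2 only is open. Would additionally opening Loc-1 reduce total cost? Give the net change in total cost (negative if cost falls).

Current service cost with {Loc-2}: 613.
Adding Loc-1: each customer zone re-picks its cheapest; new service cost 485, saving 128.
Extra fixed cost: 77. Net change = 77 − 128 = -51.
(Totals: 666 → 615.)

Yes — net change −51 (cost falls by 51).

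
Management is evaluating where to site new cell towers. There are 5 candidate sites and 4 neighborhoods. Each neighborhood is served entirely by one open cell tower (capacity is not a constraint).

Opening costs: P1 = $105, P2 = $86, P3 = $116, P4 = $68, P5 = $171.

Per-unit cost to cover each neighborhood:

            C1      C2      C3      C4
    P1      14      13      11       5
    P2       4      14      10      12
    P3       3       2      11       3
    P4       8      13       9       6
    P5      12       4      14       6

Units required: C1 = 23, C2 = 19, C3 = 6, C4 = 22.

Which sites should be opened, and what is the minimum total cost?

For any fixed open set, each neighborhood goes to its cheapest open site; total = fixed + service.
{P3}: C1→P3 3·23=69, C2→P3 2·19=38, C3→P3 11·6=66, C4→P3 3·22=66. Service 239; fixed 116; total 355.
{P3, P4}: service 227 + fixed 184 = 411
{P2, P3}: C1→P3 3·23=69, C2→P3 2·19=38, C3→P2 10·6=60, C4→P3 3·22=66. Service 233; fixed 202; total 435.
{P1, P2, P3, P4, P5}: service 227 + fixed 546 = 773
No other subset beats 355.

Open P3 only; minimum total cost 355.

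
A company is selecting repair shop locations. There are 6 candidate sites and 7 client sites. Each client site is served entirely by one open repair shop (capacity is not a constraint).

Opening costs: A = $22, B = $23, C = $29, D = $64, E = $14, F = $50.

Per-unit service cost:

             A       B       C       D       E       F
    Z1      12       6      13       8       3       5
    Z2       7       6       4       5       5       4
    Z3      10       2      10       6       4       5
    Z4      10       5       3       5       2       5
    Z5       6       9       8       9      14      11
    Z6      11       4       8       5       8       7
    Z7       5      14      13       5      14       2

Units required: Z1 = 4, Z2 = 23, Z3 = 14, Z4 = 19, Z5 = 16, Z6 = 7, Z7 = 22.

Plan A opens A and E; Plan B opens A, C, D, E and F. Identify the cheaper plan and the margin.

Plan A: {A, E}: Z1→E 3·4=12, Z2→E 5·23=115, Z3→E 4·14=56, Z4→E 2·19=38, Z5→A 6·16=96, Z6→E 8·7=56, Z7→A 5·22=110. Service 483; fixed 36; total 519.
Plan B: {A, C, D, E, F}: Z1→E 3·4=12, Z2→C 4·23=92, Z3→E 4·14=56, Z4→E 2·19=38, Z5→A 6·16=96, Z6→D 5·7=35, Z7→F 2·22=44. Service 373; fixed 179; total 552.
Difference: |519 − 552| = 33.

Plan A is cheaper by 33.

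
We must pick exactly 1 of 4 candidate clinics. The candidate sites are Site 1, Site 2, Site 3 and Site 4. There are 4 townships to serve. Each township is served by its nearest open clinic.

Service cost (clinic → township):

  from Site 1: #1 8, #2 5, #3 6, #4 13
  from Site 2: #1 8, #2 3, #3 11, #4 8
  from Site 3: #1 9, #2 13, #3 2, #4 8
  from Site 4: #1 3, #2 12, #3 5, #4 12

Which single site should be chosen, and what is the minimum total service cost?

Choose Site 2 only; total service cost 30.

With exactly 1 open, each township uses its cheapest among the chosen.
{Site 2}: #1→Site 2 8, #2→Site 2 3, #3→Site 2 11, #4→Site 2 8. Service cost 30.
{Site 1}: service cost 32
{Site 3}: service cost 32
Among all 4 size-1 choices, {Site 2} is lowest.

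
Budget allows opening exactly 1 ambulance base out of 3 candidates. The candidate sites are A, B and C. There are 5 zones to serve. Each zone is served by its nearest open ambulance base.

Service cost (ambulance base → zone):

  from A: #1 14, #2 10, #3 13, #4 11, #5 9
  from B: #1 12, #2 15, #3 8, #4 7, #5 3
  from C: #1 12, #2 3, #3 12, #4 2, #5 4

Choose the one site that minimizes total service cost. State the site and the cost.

Choose C only; total service cost 33.

With exactly 1 open, each zone uses its cheapest among the chosen.
{C}: #1→C 12, #2→C 3, #3→C 12, #4→C 2, #5→C 4. Service cost 33.
{B}: service cost 45
{A}: service cost 57
Among all 3 size-1 choices, {C} is lowest.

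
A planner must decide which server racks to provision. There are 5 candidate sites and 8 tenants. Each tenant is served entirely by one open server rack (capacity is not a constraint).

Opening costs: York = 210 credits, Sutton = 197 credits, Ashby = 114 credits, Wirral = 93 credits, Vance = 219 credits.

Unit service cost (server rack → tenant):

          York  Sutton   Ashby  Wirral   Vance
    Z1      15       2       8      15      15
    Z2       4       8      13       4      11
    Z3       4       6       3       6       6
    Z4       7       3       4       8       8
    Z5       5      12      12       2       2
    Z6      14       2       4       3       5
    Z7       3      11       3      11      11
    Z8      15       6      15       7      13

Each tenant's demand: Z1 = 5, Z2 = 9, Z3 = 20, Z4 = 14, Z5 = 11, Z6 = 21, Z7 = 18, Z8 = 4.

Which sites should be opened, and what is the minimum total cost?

Open Ashby and Wirral; minimum total cost 566.

For any fixed open set, each tenant goes to its cheapest open site; total = fixed + service.
{Ashby, Wirral}: Z1→Ashby 8·5=40, Z2→Wirral 4·9=36, Z3→Ashby 3·20=60, Z4→Ashby 4·14=56, Z5→Wirral 2·11=22, Z6→Wirral 3·21=63, Z7→Ashby 3·18=54, Z8→Wirral 7·4=28. Service 359; fixed 207; total 566.
{Sutton, Ashby, Wirral}: Z1→Sutton 2·5=10, Z2→Wirral 4·9=36, Z3→Ashby 3·20=60, Z4→Sutton 3·14=42, Z5→Wirral 2·11=22, Z6→Sutton 2·21=42, Z7→Ashby 3·18=54, Z8→Sutton 6·4=24. Service 290; fixed 404; total 694.
{Ashby}: service 603 + fixed 114 = 717
{York, Sutton, Ashby, Wirral, Vance}: Z1→Sutton 2·5=10, Z2→York 4·9=36, Z3→Ashby 3·20=60, Z4→Sutton 3·14=42, Z5→Wirral 2·11=22, Z6→Sutton 2·21=42, Z7→York 3·18=54, Z8→Sutton 6·4=24. Service 290; fixed 833; total 1123.
No other subset beats 566.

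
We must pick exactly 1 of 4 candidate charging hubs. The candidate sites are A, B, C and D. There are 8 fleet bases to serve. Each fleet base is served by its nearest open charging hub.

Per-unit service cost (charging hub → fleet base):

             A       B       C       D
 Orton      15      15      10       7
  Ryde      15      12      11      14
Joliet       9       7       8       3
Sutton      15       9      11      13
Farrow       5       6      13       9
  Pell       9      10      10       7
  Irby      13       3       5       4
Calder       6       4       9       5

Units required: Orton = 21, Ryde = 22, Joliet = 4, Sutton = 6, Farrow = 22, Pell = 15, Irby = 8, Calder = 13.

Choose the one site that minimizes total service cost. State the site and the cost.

Choose D only; total service cost 945.

With exactly 1 open, each fleet base uses its cheapest among the chosen.
{D}: Orton→D 7·21=147, Ryde→D 14·22=308, Joliet→D 3·4=12, Sutton→D 13·6=78, Farrow→D 9·22=198, Pell→D 7·15=105, Irby→D 4·8=32, Calder→D 5·13=65. Service cost 945.
{B}: service cost 1019
{C}: service cost 1143
Among all 4 size-1 choices, {D} is lowest.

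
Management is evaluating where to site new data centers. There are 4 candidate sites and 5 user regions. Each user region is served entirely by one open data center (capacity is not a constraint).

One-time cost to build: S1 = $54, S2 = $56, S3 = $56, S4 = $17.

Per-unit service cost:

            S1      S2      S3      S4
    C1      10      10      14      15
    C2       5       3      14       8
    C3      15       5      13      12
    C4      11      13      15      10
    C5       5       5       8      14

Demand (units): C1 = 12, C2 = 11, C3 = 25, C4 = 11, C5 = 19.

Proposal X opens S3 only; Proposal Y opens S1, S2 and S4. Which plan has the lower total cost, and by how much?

Proposal Y is cheaper by 410.

Proposal X: {S3}: C1→S3 14·12=168, C2→S3 14·11=154, C3→S3 13·25=325, C4→S3 15·11=165, C5→S3 8·19=152. Service 964; fixed 56; total 1020.
Proposal Y: {S1, S2, S4}: C1→S1 10·12=120, C2→S2 3·11=33, C3→S2 5·25=125, C4→S4 10·11=110, C5→S1 5·19=95. Service 483; fixed 127; total 610.
Difference: |1020 − 610| = 410.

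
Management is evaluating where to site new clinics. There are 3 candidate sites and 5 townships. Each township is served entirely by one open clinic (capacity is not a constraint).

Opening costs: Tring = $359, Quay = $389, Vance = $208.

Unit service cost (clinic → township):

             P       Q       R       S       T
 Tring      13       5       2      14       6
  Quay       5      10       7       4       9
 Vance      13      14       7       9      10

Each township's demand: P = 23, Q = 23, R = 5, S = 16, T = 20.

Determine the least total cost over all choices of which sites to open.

For any fixed open set, each township goes to its cheapest open site; total = fixed + service.
{Quay}: P→Quay 5·23=115, Q→Quay 10·23=230, R→Quay 7·5=35, S→Quay 4·16=64, T→Quay 9·20=180. Service 624; fixed 389; total 1013.
{Tring}: P→Tring 13·23=299, Q→Tring 5·23=115, R→Tring 2·5=10, S→Tring 14·16=224, T→Tring 6·20=120. Service 768; fixed 359; total 1127.
{Tring, Quay}: service 424 + fixed 748 = 1172
{Tring, Quay, Vance}: P→Quay 5·23=115, Q→Tring 5·23=115, R→Tring 2·5=10, S→Quay 4·16=64, T→Tring 6·20=120. Service 424; fixed 956; total 1380.
No other subset beats 1013.

Minimum total cost: 1013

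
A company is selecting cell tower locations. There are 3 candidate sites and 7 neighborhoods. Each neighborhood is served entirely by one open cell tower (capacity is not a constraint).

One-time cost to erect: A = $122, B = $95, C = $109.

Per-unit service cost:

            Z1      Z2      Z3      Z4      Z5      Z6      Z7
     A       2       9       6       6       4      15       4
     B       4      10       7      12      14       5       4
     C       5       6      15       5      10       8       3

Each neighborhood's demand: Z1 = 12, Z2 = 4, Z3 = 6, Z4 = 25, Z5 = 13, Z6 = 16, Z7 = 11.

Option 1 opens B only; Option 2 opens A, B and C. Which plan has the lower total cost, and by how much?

Option 2 is cheaper by 131.

Option 1: {B}: Z1→B 4·12=48, Z2→B 10·4=40, Z3→B 7·6=42, Z4→B 12·25=300, Z5→B 14·13=182, Z6→B 5·16=80, Z7→B 4·11=44. Service 736; fixed 95; total 831.
Option 2: {A, B, C}: Z1→A 2·12=24, Z2→C 6·4=24, Z3→A 6·6=36, Z4→C 5·25=125, Z5→A 4·13=52, Z6→B 5·16=80, Z7→C 3·11=33. Service 374; fixed 326; total 700.
Difference: |831 − 700| = 131.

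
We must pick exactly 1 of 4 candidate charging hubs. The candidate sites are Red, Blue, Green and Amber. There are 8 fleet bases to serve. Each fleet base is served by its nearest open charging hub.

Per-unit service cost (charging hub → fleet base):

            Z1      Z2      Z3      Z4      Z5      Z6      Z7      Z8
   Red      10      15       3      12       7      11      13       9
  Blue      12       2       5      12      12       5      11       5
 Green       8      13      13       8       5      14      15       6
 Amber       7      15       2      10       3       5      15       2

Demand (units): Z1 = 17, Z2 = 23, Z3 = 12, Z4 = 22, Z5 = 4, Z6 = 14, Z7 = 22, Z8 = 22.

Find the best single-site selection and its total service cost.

With exactly 1 open, each fleet base uses its cheapest among the chosen.
{Blue}: Z1→Blue 12·17=204, Z2→Blue 2·23=46, Z3→Blue 5·12=60, Z4→Blue 12·22=264, Z5→Blue 12·4=48, Z6→Blue 5·14=70, Z7→Blue 11·22=242, Z8→Blue 5·22=110. Service cost 1044.
{Amber}: service cost 1164
{Green}: service cost 1445
Among all 4 size-1 choices, {Blue} is lowest.

Choose Blue only; total service cost 1044.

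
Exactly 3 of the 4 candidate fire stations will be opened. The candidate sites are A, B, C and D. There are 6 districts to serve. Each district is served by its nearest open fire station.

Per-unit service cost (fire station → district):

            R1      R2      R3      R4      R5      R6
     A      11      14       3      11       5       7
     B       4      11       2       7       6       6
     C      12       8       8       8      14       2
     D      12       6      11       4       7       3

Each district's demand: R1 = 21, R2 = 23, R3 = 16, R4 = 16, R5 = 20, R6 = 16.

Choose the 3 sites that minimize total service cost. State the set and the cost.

With exactly 3 open, each district uses its cheapest among the chosen.
{A, B, D}: R1→B 4·21=84, R2→D 6·23=138, R3→B 2·16=32, R4→D 4·16=64, R5→A 5·20=100, R6→D 3·16=48. Service cost 466.
{B, C, D}: service cost 470
{A, B, C}: service cost 544
Among all 4 size-3 choices, {A, B, D} is lowest.

Choose A, B and D; total service cost 466.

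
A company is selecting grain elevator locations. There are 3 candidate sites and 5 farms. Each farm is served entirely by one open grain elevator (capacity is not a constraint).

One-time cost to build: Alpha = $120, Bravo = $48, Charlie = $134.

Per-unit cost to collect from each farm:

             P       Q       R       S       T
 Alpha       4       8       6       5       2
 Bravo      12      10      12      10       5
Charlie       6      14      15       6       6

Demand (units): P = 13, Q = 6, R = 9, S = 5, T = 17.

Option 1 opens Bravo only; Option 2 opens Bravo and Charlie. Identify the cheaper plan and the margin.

Option 1: {Bravo}: P→Bravo 12·13=156, Q→Bravo 10·6=60, R→Bravo 12·9=108, S→Bravo 10·5=50, T→Bravo 5·17=85. Service 459; fixed 48; total 507.
Option 2: {Bravo, Charlie}: P→Charlie 6·13=78, Q→Bravo 10·6=60, R→Bravo 12·9=108, S→Charlie 6·5=30, T→Bravo 5·17=85. Service 361; fixed 182; total 543.
Difference: |507 − 543| = 36.

Option 1 is cheaper by 36.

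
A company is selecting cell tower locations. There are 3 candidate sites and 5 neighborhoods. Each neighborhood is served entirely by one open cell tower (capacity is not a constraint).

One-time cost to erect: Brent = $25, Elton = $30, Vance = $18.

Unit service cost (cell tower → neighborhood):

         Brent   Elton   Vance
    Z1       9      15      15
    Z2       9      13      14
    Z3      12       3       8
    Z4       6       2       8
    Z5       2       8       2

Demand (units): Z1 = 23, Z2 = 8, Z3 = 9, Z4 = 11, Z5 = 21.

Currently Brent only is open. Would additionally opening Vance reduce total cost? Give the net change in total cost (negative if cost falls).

Yes — net change −18 (cost falls by 18).

Current service cost with {Brent}: 495.
Adding Vance: each neighborhood re-picks its cheapest; new service cost 459, saving 36.
Extra fixed cost: 18. Net change = 18 − 36 = -18.
(Totals: 520 → 502.)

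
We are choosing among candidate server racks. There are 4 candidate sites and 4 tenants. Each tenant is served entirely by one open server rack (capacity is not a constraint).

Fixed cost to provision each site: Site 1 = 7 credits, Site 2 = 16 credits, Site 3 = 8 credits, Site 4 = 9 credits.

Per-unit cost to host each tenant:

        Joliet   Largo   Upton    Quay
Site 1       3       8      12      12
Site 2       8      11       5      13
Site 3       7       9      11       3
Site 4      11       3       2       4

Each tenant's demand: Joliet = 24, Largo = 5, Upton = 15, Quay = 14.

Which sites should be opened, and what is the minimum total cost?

For any fixed open set, each tenant goes to its cheapest open site; total = fixed + service.
{Site 1, Site 3, Site 4}: Joliet→Site 1 3·24=72, Largo→Site 4 3·5=15, Upton→Site 4 2·15=30, Quay→Site 3 3·14=42. Service 159; fixed 24; total 183.
{Site 1, Site 4}: service 173 + fixed 16 = 189
{Site 1, Site 2, Site 3, Site 4}: service 159 + fixed 40 = 199
{Site 1}: service 460 + fixed 7 = 467
(All 15 nonempty subsets were checked; Site 1, Site 3 and Site 4 is lowest.)

Open Site 1, Site 3 and Site 4; minimum total cost 183.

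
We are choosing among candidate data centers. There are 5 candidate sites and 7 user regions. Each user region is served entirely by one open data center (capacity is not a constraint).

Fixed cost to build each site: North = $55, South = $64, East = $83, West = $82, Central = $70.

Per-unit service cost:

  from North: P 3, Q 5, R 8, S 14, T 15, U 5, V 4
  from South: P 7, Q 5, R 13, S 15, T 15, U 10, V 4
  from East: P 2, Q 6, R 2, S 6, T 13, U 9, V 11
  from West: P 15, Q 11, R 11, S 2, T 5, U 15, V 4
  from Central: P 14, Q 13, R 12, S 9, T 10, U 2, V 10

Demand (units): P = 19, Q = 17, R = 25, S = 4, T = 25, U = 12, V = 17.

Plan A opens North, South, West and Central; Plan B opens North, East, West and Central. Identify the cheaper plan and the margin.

Plan B is cheaper by 150.

Plan A: {North, South, West, Central}: P→North 3·19=57, Q→North 5·17=85, R→North 8·25=200, S→West 2·4=8, T→West 5·25=125, U→Central 2·12=24, V→North 4·17=68. Service 567; fixed 271; total 838.
Plan B: {North, East, West, Central}: P→East 2·19=38, Q→North 5·17=85, R→East 2·25=50, S→West 2·4=8, T→West 5·25=125, U→Central 2·12=24, V→North 4·17=68. Service 398; fixed 290; total 688.
Difference: |838 − 688| = 150.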